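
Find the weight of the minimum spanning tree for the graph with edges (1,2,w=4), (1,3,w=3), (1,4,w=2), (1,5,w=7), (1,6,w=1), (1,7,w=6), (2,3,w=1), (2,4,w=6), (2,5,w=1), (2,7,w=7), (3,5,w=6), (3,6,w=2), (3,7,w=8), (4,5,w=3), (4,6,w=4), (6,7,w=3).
10 (MST edges: (1,4,w=2), (1,6,w=1), (2,3,w=1), (2,5,w=1), (3,6,w=2), (6,7,w=3); sum of weights 2 + 1 + 1 + 1 + 2 + 3 = 10)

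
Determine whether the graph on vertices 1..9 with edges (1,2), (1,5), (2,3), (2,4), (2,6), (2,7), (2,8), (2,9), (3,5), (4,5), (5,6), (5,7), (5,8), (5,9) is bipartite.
Yes. Partition: {1, 3, 4, 6, 7, 8, 9}, {2, 5}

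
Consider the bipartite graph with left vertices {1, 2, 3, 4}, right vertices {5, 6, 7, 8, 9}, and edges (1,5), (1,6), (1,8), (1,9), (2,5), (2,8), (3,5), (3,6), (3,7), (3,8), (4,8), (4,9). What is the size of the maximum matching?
4 (matching: (1,6), (2,8), (3,7), (4,9); upper bound min(|L|,|R|) = min(4,5) = 4)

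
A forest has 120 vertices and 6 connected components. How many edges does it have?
114 (Each of the 6 component trees on V_i vertices has V_i - 1 edges; summing gives V - C = 120 - 6 = 114)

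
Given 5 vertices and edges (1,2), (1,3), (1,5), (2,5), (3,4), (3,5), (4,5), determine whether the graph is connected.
Yes (BFS from 1 visits [1, 2, 3, 5, 4] — all 5 vertices reached)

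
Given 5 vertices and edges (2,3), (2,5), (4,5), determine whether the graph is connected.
No, it has 2 components: {1}, {2, 3, 4, 5}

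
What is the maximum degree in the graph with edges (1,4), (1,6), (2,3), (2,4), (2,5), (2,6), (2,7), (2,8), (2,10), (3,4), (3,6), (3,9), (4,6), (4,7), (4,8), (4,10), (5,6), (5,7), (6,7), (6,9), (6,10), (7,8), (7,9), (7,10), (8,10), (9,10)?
8 (attained at vertex 6)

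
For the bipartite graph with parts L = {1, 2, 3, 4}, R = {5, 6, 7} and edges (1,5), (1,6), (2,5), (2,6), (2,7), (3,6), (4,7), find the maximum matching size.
3 (matching: (1,6), (2,5), (4,7); upper bound min(|L|,|R|) = min(4,3) = 3)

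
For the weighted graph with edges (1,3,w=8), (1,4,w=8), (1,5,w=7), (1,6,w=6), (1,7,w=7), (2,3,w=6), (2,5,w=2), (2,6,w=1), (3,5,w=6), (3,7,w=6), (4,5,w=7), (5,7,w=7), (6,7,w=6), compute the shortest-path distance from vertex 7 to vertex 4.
14 (path: 7 -> 5 -> 4; weights 7 + 7 = 14)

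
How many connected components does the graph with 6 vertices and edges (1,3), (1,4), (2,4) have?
3 (components: {1, 2, 3, 4}, {5}, {6})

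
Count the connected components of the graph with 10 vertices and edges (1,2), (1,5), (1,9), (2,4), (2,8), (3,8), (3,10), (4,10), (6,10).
2 (components: {1, 2, 3, 4, 5, 6, 8, 9, 10}, {7})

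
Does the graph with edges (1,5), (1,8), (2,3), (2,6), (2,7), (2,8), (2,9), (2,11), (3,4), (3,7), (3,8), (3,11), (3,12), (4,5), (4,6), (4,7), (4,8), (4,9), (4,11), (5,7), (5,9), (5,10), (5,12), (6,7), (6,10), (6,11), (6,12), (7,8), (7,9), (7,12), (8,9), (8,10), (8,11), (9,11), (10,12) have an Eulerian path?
Yes (the graph is connected and exactly 2 vertices have odd degree: {4, 12}; any Eulerian path must start and end at those)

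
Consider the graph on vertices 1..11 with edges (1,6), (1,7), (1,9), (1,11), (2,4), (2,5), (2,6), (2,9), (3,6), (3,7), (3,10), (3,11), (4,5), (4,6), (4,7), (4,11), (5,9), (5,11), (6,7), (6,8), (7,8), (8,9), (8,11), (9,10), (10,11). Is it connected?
Yes (BFS from 1 visits [1, 6, 7, 9, 11, 2, 3, 4, 8, 5, 10] — all 11 vertices reached)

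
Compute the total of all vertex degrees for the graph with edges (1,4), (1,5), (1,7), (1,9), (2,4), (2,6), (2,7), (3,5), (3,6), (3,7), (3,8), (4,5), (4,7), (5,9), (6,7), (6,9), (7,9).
34 (handshake: sum of degrees = 2|E| = 2 x 17 = 34)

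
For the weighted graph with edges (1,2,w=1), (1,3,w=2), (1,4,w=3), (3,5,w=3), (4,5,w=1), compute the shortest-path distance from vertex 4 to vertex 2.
4 (path: 4 -> 1 -> 2; weights 3 + 1 = 4)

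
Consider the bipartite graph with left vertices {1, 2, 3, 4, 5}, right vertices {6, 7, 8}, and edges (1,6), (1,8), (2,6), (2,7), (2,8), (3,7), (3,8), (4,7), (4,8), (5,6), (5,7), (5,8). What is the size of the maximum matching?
3 (matching: (1,8), (2,7), (5,6); upper bound min(|L|,|R|) = min(5,3) = 3)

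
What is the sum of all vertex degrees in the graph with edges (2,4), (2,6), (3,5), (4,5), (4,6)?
10 (handshake: sum of degrees = 2|E| = 2 x 5 = 10)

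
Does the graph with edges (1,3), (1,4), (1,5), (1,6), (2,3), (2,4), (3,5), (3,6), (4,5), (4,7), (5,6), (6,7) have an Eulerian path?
Yes — and in fact it has an Eulerian circuit (the graph is connected and all 7 vertices have even degree)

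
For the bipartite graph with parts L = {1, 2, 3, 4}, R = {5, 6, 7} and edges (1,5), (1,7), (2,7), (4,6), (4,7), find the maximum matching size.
3 (matching: (1,5), (2,7), (4,6); upper bound min(|L|,|R|) = min(4,3) = 3)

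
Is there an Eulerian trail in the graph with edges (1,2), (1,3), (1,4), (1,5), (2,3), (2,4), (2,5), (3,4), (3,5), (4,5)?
Yes — and in fact it has an Eulerian circuit (the graph is connected and all 5 vertices have even degree)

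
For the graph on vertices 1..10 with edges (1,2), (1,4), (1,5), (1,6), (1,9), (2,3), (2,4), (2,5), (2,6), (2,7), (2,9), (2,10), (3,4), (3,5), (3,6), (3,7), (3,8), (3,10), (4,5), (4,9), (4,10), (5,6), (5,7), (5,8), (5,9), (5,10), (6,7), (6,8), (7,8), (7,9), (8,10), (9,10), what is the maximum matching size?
5 (matching: (1,9), (2,4), (3,10), (5,7), (6,8); upper bound floor(n/2) = floor(10/2) = 5)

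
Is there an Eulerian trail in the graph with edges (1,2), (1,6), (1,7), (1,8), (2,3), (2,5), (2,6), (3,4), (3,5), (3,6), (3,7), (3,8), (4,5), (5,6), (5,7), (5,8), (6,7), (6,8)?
Yes — and in fact it has an Eulerian circuit (the graph is connected and all 8 vertices have even degree)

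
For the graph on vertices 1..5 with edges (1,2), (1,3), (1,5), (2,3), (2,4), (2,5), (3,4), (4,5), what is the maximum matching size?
2 (matching: (1,5), (2,4); upper bound floor(n/2) = floor(5/2) = 2)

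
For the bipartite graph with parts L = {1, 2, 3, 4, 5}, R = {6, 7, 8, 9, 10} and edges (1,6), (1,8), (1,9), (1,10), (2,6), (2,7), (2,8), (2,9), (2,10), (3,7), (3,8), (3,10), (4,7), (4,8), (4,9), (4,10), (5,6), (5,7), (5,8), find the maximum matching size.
5 (matching: (1,10), (2,9), (3,8), (4,7), (5,6); upper bound min(|L|,|R|) = min(5,5) = 5)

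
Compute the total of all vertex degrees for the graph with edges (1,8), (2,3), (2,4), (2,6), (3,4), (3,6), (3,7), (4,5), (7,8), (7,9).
20 (handshake: sum of degrees = 2|E| = 2 x 10 = 20)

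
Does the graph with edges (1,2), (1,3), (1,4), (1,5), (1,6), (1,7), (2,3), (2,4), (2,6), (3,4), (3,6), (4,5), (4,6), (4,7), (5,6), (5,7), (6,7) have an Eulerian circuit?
Yes (the graph is connected and all 7 vertices have even degree)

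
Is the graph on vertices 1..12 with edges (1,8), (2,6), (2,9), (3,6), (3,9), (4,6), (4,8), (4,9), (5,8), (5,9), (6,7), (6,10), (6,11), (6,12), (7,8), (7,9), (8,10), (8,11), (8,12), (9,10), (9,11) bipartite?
Yes. Partition: {1, 2, 3, 4, 5, 7, 10, 11, 12}, {6, 8, 9}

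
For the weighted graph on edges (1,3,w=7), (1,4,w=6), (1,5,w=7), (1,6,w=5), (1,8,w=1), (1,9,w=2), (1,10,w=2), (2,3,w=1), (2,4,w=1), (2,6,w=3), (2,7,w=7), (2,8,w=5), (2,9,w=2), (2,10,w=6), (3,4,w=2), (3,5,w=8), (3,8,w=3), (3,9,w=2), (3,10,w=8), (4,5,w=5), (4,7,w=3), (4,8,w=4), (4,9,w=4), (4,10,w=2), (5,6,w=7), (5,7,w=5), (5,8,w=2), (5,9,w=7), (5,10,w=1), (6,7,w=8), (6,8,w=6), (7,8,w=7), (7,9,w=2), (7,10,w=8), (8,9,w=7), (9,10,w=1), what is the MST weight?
14 (MST edges: (1,8,w=1), (1,9,w=2), (2,3,w=1), (2,4,w=1), (2,6,w=3), (2,9,w=2), (5,10,w=1), (7,9,w=2), (9,10,w=1); sum of weights 1 + 2 + 1 + 1 + 3 + 2 + 1 + 2 + 1 = 14)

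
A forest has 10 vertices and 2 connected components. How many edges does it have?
8 (Each of the 2 component trees on V_i vertices has V_i - 1 edges; summing gives V - C = 10 - 2 = 8)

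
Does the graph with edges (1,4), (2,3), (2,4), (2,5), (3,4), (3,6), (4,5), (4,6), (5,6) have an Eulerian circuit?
No (6 vertices have odd degree: {1, 2, 3, 4, 5, 6}; Eulerian circuit requires 0)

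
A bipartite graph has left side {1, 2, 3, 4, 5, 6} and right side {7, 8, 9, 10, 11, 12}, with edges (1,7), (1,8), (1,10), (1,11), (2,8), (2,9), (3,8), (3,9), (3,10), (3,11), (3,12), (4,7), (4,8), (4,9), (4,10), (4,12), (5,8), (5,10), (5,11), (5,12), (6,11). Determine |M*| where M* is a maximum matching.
6 (matching: (1,7), (2,9), (3,12), (4,10), (5,8), (6,11); upper bound min(|L|,|R|) = min(6,6) = 6)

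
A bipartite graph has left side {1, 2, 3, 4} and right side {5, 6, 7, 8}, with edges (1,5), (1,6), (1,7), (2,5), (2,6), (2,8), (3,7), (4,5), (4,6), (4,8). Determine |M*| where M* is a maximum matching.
4 (matching: (1,5), (2,8), (3,7), (4,6); upper bound min(|L|,|R|) = min(4,4) = 4)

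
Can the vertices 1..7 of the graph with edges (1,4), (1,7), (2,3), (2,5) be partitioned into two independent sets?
Yes. Partition: {1, 2, 6}, {3, 4, 5, 7}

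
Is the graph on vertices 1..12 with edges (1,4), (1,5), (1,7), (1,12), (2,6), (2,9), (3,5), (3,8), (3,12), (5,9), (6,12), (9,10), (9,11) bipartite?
Yes. Partition: {1, 3, 6, 9}, {2, 4, 5, 7, 8, 10, 11, 12}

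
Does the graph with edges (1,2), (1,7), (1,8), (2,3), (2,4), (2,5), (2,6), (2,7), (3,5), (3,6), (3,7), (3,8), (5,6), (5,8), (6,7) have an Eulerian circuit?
No (4 vertices have odd degree: {1, 3, 4, 8}; Eulerian circuit requires 0)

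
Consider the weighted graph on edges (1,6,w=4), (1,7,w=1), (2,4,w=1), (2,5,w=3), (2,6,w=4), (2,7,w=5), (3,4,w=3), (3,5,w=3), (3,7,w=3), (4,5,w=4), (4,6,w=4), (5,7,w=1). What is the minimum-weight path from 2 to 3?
4 (path: 2 -> 4 -> 3; weights 1 + 3 = 4)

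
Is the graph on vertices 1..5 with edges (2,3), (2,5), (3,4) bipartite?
Yes. Partition: {1, 2, 4}, {3, 5}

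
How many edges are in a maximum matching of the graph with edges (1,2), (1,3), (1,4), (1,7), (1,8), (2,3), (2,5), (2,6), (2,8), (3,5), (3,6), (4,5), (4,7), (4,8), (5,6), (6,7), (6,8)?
4 (matching: (1,3), (2,5), (4,7), (6,8); upper bound floor(n/2) = floor(8/2) = 4)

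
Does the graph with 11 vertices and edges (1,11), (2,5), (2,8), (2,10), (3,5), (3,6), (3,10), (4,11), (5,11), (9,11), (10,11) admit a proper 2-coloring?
Yes. Partition: {1, 4, 5, 6, 7, 8, 9, 10}, {2, 3, 11}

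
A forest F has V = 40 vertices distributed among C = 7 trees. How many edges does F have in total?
33 (Each of the 7 component trees on V_i vertices has V_i - 1 edges; summing gives V - C = 40 - 7 = 33)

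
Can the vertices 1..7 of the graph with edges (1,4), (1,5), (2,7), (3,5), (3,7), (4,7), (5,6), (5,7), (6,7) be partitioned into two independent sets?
No (odd cycle of length 5: 7 -> 4 -> 1 -> 5 -> 6 -> 7)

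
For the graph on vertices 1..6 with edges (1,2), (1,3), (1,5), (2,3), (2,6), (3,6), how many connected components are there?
2 (components: {1, 2, 3, 5, 6}, {4})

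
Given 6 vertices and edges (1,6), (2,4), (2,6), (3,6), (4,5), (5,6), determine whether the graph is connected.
Yes (BFS from 1 visits [1, 6, 2, 3, 5, 4] — all 6 vertices reached)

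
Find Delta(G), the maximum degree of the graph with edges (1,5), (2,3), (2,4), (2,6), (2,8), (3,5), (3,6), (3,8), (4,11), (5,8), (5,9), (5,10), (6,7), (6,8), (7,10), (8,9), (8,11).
6 (attained at vertex 8)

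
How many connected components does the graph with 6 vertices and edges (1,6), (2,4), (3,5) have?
3 (components: {1, 6}, {2, 4}, {3, 5})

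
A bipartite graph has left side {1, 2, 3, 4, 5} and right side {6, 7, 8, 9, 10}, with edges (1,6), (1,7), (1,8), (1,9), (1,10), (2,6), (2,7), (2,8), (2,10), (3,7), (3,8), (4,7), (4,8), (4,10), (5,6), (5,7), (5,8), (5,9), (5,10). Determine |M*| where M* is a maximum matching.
5 (matching: (1,10), (2,6), (3,7), (4,8), (5,9); upper bound min(|L|,|R|) = min(5,5) = 5)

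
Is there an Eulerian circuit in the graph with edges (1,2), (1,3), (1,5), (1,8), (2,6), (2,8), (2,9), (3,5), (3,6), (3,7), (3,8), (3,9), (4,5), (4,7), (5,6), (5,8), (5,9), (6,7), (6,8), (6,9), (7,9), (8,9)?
Yes (the graph is connected and all 9 vertices have even degree)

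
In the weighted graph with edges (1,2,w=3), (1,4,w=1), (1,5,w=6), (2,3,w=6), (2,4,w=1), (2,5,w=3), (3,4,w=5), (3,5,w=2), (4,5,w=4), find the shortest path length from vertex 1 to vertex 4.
1 (path: 1 -> 4; weights 1 = 1)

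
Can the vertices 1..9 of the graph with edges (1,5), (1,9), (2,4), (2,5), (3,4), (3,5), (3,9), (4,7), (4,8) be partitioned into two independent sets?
Yes. Partition: {1, 2, 3, 6, 7, 8}, {4, 5, 9}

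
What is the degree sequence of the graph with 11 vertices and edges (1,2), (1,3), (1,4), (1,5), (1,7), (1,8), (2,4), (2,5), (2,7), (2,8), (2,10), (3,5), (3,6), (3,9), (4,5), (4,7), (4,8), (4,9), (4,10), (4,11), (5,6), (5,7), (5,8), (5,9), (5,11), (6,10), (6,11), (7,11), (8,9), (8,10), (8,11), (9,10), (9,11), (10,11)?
[9, 8, 7, 7, 6, 6, 6, 6, 5, 4, 4] (degrees: deg(1)=6, deg(2)=6, deg(3)=4, deg(4)=8, deg(5)=9, deg(6)=4, deg(7)=5, deg(8)=7, deg(9)=6, deg(10)=6, deg(11)=7)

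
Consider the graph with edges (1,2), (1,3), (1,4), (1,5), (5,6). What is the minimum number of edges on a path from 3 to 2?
2 (path: 3 -> 1 -> 2, 2 edges)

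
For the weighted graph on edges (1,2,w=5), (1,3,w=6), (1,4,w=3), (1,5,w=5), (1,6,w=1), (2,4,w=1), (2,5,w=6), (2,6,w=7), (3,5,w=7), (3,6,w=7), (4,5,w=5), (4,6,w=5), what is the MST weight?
16 (MST edges: (1,3,w=6), (1,4,w=3), (1,5,w=5), (1,6,w=1), (2,4,w=1); sum of weights 6 + 3 + 5 + 1 + 1 = 16)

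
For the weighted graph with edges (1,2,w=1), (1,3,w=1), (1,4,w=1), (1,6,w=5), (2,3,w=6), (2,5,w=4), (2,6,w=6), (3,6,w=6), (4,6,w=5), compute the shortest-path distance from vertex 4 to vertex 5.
6 (path: 4 -> 1 -> 2 -> 5; weights 1 + 1 + 4 = 6)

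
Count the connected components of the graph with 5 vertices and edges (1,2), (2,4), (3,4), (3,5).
1 (components: {1, 2, 3, 4, 5})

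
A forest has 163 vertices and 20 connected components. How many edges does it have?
143 (Each of the 20 component trees on V_i vertices has V_i - 1 edges; summing gives V - C = 163 - 20 = 143)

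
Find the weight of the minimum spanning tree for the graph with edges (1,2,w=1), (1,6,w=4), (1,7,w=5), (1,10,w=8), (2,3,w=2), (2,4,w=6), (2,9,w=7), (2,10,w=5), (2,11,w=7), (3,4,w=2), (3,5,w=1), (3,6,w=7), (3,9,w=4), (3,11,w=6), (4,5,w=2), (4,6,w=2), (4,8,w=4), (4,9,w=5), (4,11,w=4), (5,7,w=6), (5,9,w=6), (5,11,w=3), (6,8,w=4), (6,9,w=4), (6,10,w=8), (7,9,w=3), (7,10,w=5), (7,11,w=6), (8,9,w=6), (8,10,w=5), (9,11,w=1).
24 (MST edges: (1,2,w=1), (2,3,w=2), (2,10,w=5), (3,4,w=2), (3,5,w=1), (4,6,w=2), (4,8,w=4), (5,11,w=3), (7,9,w=3), (9,11,w=1); sum of weights 1 + 2 + 5 + 2 + 1 + 2 + 4 + 3 + 3 + 1 = 24)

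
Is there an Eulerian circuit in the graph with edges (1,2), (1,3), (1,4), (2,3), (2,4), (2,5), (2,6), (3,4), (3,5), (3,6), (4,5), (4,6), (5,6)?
No (4 vertices have odd degree: {1, 2, 3, 4}; Eulerian circuit requires 0)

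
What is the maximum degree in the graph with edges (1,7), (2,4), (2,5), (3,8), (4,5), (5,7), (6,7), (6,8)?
3 (attained at vertices 5, 7)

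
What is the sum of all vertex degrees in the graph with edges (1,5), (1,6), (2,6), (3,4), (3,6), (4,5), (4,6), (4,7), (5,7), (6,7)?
20 (handshake: sum of degrees = 2|E| = 2 x 10 = 20)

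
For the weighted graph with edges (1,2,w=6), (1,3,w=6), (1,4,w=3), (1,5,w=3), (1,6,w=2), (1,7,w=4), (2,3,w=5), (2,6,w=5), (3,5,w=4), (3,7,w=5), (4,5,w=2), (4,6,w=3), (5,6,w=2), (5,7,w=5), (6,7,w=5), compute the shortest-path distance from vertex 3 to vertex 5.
4 (path: 3 -> 5; weights 4 = 4)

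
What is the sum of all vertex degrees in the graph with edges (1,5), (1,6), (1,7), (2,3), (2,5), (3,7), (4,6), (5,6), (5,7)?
18 (handshake: sum of degrees = 2|E| = 2 x 9 = 18)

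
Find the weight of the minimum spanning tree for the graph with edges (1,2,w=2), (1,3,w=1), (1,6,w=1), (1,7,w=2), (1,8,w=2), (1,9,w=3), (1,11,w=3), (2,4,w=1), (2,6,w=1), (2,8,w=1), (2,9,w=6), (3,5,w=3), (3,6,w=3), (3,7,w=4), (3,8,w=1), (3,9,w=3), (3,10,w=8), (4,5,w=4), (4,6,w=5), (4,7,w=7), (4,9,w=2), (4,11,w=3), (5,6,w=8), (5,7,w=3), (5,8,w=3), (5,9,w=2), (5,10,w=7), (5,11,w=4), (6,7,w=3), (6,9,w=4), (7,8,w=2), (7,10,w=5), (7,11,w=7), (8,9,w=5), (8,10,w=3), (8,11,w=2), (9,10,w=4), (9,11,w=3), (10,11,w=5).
16 (MST edges: (1,3,w=1), (1,6,w=1), (1,7,w=2), (2,4,w=1), (2,6,w=1), (2,8,w=1), (4,9,w=2), (5,9,w=2), (8,10,w=3), (8,11,w=2); sum of weights 1 + 1 + 2 + 1 + 1 + 1 + 2 + 2 + 3 + 2 = 16)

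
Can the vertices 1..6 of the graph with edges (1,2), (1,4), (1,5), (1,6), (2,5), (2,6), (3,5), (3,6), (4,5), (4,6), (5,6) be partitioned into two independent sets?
No (odd cycle of length 3: 4 -> 1 -> 5 -> 4)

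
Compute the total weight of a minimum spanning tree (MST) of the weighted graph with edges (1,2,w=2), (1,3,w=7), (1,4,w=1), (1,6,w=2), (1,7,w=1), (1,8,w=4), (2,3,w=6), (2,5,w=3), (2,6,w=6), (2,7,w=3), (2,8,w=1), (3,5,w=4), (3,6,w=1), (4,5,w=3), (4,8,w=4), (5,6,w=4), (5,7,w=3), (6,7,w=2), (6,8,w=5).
11 (MST edges: (1,2,w=2), (1,4,w=1), (1,6,w=2), (1,7,w=1), (2,5,w=3), (2,8,w=1), (3,6,w=1); sum of weights 2 + 1 + 2 + 1 + 3 + 1 + 1 = 11)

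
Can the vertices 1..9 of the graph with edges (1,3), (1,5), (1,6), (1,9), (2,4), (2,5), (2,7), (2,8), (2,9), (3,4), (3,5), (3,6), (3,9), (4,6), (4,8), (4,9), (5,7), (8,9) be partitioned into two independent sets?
No (odd cycle of length 3: 9 -> 1 -> 3 -> 9)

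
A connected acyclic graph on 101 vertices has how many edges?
100 (A tree on V vertices has V - 1 edges, so 101 - 1 = 100)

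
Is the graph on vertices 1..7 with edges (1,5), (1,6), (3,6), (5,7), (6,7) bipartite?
Yes. Partition: {1, 2, 3, 4, 7}, {5, 6}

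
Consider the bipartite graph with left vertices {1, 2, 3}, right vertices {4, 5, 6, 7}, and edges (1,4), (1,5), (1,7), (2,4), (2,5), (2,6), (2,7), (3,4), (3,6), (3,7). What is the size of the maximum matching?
3 (matching: (1,7), (2,5), (3,6); upper bound min(|L|,|R|) = min(3,4) = 3)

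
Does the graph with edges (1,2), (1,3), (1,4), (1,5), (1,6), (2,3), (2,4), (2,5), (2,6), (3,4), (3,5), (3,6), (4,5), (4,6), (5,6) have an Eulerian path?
No (6 vertices have odd degree: {1, 2, 3, 4, 5, 6}; Eulerian path requires 0 or 2)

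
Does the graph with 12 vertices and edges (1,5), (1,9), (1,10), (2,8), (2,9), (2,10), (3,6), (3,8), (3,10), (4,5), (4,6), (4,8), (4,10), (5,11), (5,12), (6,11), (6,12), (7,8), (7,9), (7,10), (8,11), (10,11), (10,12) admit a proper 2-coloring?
Yes. Partition: {1, 2, 3, 4, 7, 11, 12}, {5, 6, 8, 9, 10}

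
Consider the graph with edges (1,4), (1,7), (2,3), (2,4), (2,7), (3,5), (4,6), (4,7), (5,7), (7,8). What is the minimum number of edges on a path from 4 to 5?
2 (path: 4 -> 7 -> 5, 2 edges)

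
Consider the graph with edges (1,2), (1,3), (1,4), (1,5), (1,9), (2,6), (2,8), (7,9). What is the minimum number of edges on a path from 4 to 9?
2 (path: 4 -> 1 -> 9, 2 edges)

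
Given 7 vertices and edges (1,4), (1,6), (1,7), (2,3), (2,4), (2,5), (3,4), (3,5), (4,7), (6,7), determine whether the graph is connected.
Yes (BFS from 1 visits [1, 4, 6, 7, 2, 3, 5] — all 7 vertices reached)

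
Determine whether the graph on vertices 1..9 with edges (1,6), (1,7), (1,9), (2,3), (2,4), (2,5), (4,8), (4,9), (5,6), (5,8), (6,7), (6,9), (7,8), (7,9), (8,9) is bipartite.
No (odd cycle of length 3: 6 -> 1 -> 7 -> 6)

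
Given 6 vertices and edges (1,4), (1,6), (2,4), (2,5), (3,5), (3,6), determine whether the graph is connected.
Yes (BFS from 1 visits [1, 4, 6, 2, 3, 5] — all 6 vertices reached)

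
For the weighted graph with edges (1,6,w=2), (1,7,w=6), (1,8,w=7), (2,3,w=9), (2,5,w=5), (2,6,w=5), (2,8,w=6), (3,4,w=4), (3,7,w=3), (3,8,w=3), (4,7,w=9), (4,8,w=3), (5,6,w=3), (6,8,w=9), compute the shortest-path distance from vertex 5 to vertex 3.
14 (path: 5 -> 2 -> 3; weights 5 + 9 = 14)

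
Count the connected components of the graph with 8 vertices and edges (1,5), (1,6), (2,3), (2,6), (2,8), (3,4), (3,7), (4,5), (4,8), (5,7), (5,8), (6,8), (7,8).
1 (components: {1, 2, 3, 4, 5, 6, 7, 8})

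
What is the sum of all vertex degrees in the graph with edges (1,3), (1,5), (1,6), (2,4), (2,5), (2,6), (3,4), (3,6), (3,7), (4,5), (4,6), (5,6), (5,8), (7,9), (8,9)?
30 (handshake: sum of degrees = 2|E| = 2 x 15 = 30)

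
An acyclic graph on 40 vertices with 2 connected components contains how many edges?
38 (Each of the 2 component trees on V_i vertices has V_i - 1 edges; summing gives V - C = 40 - 2 = 38)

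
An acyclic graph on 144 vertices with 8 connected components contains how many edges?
136 (Each of the 8 component trees on V_i vertices has V_i - 1 edges; summing gives V - C = 144 - 8 = 136)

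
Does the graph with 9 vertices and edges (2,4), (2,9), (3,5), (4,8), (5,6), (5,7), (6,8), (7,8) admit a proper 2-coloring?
Yes. Partition: {1, 2, 5, 8}, {3, 4, 6, 7, 9}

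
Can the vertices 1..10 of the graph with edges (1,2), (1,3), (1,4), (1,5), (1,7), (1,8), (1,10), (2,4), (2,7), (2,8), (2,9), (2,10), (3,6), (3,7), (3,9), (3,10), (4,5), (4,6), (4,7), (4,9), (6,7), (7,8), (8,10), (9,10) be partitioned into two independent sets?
No (odd cycle of length 3: 10 -> 1 -> 8 -> 10)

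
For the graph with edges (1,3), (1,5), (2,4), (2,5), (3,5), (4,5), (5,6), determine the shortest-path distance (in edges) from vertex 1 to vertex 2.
2 (path: 1 -> 5 -> 2, 2 edges)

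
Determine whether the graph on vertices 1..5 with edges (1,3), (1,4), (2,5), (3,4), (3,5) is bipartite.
No (odd cycle of length 3: 3 -> 1 -> 4 -> 3)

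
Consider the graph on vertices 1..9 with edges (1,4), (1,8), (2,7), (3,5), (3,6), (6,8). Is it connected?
No, it has 3 components: {1, 3, 4, 5, 6, 8}, {2, 7}, {9}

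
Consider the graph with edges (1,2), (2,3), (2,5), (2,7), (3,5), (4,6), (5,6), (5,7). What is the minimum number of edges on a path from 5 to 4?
2 (path: 5 -> 6 -> 4, 2 edges)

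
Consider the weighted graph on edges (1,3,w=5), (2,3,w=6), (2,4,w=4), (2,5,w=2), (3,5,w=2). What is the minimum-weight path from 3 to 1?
5 (path: 3 -> 1; weights 5 = 5)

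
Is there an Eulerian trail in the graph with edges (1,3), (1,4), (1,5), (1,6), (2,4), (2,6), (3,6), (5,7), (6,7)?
Yes — and in fact it has an Eulerian circuit (the graph is connected and all 7 vertices have even degree)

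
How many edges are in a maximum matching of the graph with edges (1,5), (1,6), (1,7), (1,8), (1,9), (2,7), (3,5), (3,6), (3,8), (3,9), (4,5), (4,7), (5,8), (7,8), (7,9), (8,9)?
4 (matching: (1,6), (3,8), (4,5), (7,9); upper bound floor(n/2) = floor(9/2) = 4)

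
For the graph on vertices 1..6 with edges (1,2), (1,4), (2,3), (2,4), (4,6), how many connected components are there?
2 (components: {1, 2, 3, 4, 6}, {5})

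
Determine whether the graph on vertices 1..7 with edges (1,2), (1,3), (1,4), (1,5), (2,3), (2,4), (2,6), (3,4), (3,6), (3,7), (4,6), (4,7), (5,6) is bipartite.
No (odd cycle of length 3: 3 -> 1 -> 4 -> 3)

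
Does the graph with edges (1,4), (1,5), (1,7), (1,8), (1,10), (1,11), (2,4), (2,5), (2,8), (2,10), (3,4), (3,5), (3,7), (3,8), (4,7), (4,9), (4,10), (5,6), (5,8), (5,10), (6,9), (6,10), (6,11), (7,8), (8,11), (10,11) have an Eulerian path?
Yes — and in fact it has an Eulerian circuit (the graph is connected and all 11 vertices have even degree)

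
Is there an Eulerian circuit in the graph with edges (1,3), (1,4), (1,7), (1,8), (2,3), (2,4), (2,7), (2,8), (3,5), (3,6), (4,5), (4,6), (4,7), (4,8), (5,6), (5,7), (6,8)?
Yes (the graph is connected and all 8 vertices have even degree)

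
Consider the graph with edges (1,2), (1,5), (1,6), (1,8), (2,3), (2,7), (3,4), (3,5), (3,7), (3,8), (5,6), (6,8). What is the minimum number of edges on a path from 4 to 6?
3 (path: 4 -> 3 -> 5 -> 6, 3 edges)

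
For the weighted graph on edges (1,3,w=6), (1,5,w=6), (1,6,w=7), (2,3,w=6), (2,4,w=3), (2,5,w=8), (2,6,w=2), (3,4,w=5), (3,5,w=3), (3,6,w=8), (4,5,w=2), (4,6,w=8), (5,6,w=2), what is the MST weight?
15 (MST edges: (1,5,w=6), (2,6,w=2), (3,5,w=3), (4,5,w=2), (5,6,w=2); sum of weights 6 + 2 + 3 + 2 + 2 = 15)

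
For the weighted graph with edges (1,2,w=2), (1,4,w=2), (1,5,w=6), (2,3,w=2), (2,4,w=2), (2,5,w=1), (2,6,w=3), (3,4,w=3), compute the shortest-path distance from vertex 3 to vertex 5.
3 (path: 3 -> 2 -> 5; weights 2 + 1 = 3)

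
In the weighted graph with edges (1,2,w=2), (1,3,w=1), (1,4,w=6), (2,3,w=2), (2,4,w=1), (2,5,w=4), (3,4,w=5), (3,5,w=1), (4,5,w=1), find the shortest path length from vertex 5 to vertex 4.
1 (path: 5 -> 4; weights 1 = 1)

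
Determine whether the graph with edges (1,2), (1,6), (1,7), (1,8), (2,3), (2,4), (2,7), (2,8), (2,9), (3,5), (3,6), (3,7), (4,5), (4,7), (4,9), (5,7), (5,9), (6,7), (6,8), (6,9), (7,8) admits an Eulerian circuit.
No (2 vertices have odd degree: {6, 7}; Eulerian circuit requires 0)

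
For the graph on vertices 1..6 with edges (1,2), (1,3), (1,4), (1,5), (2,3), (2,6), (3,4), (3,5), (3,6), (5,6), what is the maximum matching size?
3 (matching: (1,5), (2,6), (3,4); upper bound floor(n/2) = floor(6/2) = 3)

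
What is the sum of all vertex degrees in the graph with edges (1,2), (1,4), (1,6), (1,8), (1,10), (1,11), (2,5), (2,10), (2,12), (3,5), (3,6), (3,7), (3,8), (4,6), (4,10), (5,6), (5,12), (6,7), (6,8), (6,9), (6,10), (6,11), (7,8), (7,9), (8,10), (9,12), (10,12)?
54 (handshake: sum of degrees = 2|E| = 2 x 27 = 54)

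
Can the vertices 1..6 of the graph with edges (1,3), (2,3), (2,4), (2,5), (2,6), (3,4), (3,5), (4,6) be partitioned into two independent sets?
No (odd cycle of length 3: 4 -> 3 -> 2 -> 4)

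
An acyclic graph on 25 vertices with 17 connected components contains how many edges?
8 (Each of the 17 component trees on V_i vertices has V_i - 1 edges; summing gives V - C = 25 - 17 = 8)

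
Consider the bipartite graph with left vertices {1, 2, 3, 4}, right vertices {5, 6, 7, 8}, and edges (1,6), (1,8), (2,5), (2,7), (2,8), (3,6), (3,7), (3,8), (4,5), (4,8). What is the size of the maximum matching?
4 (matching: (1,8), (2,7), (3,6), (4,5); upper bound min(|L|,|R|) = min(4,4) = 4)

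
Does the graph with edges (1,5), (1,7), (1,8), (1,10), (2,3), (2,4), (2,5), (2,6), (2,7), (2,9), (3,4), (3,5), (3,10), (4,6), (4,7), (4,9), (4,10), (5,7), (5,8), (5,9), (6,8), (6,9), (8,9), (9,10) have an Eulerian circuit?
Yes (the graph is connected and all 10 vertices have even degree)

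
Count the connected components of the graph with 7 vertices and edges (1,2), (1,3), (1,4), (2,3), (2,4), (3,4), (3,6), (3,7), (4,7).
2 (components: {1, 2, 3, 4, 6, 7}, {5})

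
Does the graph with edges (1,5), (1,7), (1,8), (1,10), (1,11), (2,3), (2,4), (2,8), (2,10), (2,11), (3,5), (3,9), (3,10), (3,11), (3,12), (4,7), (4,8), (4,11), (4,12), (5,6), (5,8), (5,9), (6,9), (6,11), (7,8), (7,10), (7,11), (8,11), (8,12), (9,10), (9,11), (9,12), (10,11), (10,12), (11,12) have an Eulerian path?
No (8 vertices have odd degree: {1, 2, 4, 5, 6, 7, 8, 10}; Eulerian path requires 0 or 2)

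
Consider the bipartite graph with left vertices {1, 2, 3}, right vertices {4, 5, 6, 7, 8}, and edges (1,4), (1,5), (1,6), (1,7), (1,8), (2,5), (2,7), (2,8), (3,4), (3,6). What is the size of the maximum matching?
3 (matching: (1,8), (2,7), (3,6); upper bound min(|L|,|R|) = min(3,5) = 3)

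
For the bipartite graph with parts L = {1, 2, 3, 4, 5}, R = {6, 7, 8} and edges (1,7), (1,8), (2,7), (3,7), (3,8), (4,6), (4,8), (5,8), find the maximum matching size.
3 (matching: (1,8), (2,7), (4,6); upper bound min(|L|,|R|) = min(5,3) = 3)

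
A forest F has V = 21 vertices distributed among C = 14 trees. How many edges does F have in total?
7 (Each of the 14 component trees on V_i vertices has V_i - 1 edges; summing gives V - C = 21 - 14 = 7)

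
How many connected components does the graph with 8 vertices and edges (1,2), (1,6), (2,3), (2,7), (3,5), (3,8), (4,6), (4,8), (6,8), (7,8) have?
1 (components: {1, 2, 3, 4, 5, 6, 7, 8})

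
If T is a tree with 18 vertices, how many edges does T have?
17 (A tree on V vertices has V - 1 edges, so 18 - 1 = 17)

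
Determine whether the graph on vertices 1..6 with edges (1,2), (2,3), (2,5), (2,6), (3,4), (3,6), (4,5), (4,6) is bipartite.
No (odd cycle of length 3: 6 -> 2 -> 3 -> 6)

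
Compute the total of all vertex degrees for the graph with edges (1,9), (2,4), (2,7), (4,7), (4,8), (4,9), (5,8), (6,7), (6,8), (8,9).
20 (handshake: sum of degrees = 2|E| = 2 x 10 = 20)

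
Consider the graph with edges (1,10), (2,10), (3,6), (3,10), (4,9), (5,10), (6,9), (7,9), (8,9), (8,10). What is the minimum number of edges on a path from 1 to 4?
4 (path: 1 -> 10 -> 8 -> 9 -> 4, 4 edges)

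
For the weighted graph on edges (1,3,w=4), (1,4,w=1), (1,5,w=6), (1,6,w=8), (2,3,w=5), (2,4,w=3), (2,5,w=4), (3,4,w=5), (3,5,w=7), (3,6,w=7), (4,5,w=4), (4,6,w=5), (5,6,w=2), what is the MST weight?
14 (MST edges: (1,3,w=4), (1,4,w=1), (2,4,w=3), (2,5,w=4), (5,6,w=2); sum of weights 4 + 1 + 3 + 4 + 2 = 14)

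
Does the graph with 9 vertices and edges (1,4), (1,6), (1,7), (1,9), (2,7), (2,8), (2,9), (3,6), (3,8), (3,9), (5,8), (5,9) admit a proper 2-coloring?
Yes. Partition: {1, 2, 3, 5}, {4, 6, 7, 8, 9}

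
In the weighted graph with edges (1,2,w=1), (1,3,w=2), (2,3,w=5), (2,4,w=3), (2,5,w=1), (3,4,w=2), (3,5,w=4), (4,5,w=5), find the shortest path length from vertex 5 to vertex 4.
4 (path: 5 -> 2 -> 4; weights 1 + 3 = 4)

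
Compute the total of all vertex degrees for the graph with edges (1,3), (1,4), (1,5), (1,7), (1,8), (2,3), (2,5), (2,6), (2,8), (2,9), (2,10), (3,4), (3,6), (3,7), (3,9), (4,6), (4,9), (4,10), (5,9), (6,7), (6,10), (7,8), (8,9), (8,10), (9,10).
50 (handshake: sum of degrees = 2|E| = 2 x 25 = 50)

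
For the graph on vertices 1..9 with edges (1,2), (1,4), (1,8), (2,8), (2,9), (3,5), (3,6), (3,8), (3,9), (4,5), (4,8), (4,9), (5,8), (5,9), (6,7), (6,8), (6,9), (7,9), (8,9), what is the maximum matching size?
4 (matching: (1,8), (3,9), (4,5), (6,7); upper bound floor(n/2) = floor(9/2) = 4)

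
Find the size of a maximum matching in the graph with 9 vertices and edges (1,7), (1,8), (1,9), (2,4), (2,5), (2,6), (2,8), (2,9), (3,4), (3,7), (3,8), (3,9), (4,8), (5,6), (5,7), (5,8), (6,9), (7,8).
4 (matching: (1,8), (2,9), (3,7), (5,6); upper bound floor(n/2) = floor(9/2) = 4)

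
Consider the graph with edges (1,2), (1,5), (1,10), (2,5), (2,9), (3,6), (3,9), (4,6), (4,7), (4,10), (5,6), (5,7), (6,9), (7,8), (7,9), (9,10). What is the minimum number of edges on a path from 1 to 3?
3 (path: 1 -> 5 -> 6 -> 3, 3 edges)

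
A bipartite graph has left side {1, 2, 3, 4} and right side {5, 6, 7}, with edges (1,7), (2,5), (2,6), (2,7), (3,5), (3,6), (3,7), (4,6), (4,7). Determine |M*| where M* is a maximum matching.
3 (matching: (1,7), (2,6), (3,5); upper bound min(|L|,|R|) = min(4,3) = 3)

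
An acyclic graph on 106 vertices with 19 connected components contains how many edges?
87 (Each of the 19 component trees on V_i vertices has V_i - 1 edges; summing gives V - C = 106 - 19 = 87)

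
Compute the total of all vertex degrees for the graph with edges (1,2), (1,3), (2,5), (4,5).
8 (handshake: sum of degrees = 2|E| = 2 x 4 = 8)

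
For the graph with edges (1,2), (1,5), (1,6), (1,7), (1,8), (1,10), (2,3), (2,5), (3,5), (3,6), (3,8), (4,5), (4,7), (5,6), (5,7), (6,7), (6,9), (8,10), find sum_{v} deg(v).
36 (handshake: sum of degrees = 2|E| = 2 x 18 = 36)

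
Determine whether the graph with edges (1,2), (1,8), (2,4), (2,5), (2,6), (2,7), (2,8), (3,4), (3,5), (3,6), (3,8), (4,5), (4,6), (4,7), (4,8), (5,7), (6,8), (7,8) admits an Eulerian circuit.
Yes (the graph is connected and all 8 vertices have even degree)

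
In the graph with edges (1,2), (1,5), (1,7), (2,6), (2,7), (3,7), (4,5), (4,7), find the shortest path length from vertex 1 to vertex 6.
2 (path: 1 -> 2 -> 6, 2 edges)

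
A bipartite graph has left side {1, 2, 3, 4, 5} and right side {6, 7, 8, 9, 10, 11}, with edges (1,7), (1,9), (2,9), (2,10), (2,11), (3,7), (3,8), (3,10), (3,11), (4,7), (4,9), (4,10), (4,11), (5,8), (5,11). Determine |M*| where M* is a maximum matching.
5 (matching: (1,9), (2,11), (3,10), (4,7), (5,8); upper bound min(|L|,|R|) = min(5,6) = 5)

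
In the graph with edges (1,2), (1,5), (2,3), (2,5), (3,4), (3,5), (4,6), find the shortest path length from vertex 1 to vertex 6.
4 (path: 1 -> 5 -> 3 -> 4 -> 6, 4 edges)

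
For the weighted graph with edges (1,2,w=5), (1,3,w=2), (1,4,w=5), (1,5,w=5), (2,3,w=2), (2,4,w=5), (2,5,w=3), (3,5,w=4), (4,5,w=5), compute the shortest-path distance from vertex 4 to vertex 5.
5 (path: 4 -> 5; weights 5 = 5)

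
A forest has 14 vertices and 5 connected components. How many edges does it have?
9 (Each of the 5 component trees on V_i vertices has V_i - 1 edges; summing gives V - C = 14 - 5 = 9)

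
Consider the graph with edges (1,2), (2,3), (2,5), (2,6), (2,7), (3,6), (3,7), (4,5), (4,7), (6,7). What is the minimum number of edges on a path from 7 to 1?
2 (path: 7 -> 2 -> 1, 2 edges)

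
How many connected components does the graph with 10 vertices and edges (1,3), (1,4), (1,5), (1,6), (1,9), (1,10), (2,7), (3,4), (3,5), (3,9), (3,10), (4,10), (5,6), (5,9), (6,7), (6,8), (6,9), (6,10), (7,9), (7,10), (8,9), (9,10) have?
1 (components: {1, 2, 3, 4, 5, 6, 7, 8, 9, 10})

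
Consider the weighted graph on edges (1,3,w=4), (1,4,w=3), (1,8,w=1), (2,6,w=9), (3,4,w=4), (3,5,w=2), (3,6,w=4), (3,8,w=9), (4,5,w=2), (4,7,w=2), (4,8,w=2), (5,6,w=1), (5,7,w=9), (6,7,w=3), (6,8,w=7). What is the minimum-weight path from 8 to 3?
5 (path: 8 -> 1 -> 3; weights 1 + 4 = 5)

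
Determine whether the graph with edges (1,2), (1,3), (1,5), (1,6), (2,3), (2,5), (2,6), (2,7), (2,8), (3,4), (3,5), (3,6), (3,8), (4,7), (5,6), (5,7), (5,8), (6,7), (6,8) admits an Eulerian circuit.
Yes (the graph is connected and all 8 vertices have even degree)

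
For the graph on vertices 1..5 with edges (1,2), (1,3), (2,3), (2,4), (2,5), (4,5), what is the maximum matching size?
2 (matching: (1,2), (4,5); upper bound floor(n/2) = floor(5/2) = 2)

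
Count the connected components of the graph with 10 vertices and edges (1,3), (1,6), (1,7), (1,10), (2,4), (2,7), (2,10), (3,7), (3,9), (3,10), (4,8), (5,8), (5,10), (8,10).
1 (components: {1, 2, 3, 4, 5, 6, 7, 8, 9, 10})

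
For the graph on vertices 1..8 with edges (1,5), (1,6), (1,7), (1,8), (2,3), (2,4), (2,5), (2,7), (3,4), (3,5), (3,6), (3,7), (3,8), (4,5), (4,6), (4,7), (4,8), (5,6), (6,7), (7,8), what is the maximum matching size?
4 (matching: (1,5), (2,3), (4,8), (6,7); upper bound floor(n/2) = floor(8/2) = 4)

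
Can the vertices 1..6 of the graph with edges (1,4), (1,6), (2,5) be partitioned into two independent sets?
Yes. Partition: {1, 2, 3}, {4, 5, 6}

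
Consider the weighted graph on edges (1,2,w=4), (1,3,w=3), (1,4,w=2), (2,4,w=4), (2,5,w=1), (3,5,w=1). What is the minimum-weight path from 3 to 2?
2 (path: 3 -> 5 -> 2; weights 1 + 1 = 2)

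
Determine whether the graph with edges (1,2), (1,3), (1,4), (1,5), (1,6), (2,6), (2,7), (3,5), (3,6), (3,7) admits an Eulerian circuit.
No (4 vertices have odd degree: {1, 2, 4, 6}; Eulerian circuit requires 0)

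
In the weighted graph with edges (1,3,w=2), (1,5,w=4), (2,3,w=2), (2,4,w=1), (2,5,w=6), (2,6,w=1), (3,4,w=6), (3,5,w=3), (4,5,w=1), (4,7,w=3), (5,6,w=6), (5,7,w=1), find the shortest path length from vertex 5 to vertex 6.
3 (path: 5 -> 4 -> 2 -> 6; weights 1 + 1 + 1 = 3)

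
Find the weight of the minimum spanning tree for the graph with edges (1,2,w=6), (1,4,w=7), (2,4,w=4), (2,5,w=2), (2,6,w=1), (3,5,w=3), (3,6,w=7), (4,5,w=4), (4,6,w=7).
16 (MST edges: (1,2,w=6), (2,4,w=4), (2,5,w=2), (2,6,w=1), (3,5,w=3); sum of weights 6 + 4 + 2 + 1 + 3 = 16)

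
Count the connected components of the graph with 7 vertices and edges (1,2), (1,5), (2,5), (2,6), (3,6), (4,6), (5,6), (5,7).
1 (components: {1, 2, 3, 4, 5, 6, 7})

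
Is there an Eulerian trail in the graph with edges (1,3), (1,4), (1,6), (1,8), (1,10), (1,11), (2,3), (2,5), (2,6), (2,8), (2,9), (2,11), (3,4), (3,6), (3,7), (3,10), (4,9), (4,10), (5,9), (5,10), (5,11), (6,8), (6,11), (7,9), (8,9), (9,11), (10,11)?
Yes (the graph is connected and exactly 2 vertices have odd degree: {6, 10}; any Eulerian path must start and end at those)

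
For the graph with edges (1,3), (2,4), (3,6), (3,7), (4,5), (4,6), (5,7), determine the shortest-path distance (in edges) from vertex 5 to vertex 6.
2 (path: 5 -> 4 -> 6, 2 edges)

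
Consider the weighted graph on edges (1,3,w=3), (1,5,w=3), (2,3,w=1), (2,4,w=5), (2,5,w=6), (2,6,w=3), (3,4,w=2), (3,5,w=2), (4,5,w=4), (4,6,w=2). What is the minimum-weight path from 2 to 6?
3 (path: 2 -> 6; weights 3 = 3)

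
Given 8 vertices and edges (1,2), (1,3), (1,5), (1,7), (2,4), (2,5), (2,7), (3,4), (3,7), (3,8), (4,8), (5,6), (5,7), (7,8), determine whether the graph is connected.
Yes (BFS from 1 visits [1, 2, 3, 5, 7, 4, 8, 6] — all 8 vertices reached)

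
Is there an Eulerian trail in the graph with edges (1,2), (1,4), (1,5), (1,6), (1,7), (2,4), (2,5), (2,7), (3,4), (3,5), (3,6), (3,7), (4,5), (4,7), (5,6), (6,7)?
No (4 vertices have odd degree: {1, 4, 5, 7}; Eulerian path requires 0 or 2)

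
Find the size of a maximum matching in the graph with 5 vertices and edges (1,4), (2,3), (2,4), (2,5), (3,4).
2 (matching: (1,4), (2,5); upper bound floor(n/2) = floor(5/2) = 2)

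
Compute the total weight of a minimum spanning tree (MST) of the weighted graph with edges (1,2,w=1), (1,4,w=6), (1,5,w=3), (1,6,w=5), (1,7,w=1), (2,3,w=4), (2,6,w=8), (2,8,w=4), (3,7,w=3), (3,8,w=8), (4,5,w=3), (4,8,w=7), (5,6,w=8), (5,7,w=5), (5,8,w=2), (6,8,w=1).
14 (MST edges: (1,2,w=1), (1,5,w=3), (1,7,w=1), (3,7,w=3), (4,5,w=3), (5,8,w=2), (6,8,w=1); sum of weights 1 + 3 + 1 + 3 + 3 + 2 + 1 = 14)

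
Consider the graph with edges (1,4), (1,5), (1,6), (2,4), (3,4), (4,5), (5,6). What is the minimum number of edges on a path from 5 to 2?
2 (path: 5 -> 4 -> 2, 2 edges)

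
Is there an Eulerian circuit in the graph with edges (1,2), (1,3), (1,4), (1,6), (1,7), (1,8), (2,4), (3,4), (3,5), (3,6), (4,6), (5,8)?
No (2 vertices have odd degree: {6, 7}; Eulerian circuit requires 0)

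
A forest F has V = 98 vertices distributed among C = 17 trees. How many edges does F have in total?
81 (Each of the 17 component trees on V_i vertices has V_i - 1 edges; summing gives V - C = 98 - 17 = 81)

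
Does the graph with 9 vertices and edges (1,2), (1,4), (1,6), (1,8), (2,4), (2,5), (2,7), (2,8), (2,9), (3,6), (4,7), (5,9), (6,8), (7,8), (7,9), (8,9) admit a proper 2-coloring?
No (odd cycle of length 3: 2 -> 1 -> 4 -> 2)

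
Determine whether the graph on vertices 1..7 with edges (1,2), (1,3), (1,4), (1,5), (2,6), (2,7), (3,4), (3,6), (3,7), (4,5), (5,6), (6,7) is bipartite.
No (odd cycle of length 3: 3 -> 1 -> 4 -> 3)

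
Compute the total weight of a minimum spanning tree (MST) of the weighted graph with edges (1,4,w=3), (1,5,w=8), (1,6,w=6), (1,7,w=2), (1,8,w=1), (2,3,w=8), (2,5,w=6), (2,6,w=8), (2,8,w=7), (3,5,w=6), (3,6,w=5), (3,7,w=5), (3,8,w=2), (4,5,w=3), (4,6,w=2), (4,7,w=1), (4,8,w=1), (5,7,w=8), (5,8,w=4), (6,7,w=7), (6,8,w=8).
16 (MST edges: (1,8,w=1), (2,5,w=6), (3,8,w=2), (4,5,w=3), (4,6,w=2), (4,7,w=1), (4,8,w=1); sum of weights 1 + 6 + 2 + 3 + 2 + 1 + 1 = 16)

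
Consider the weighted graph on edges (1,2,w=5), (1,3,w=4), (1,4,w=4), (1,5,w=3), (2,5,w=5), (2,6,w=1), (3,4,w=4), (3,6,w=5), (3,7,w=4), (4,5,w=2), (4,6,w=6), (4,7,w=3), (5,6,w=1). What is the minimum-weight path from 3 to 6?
5 (path: 3 -> 6; weights 5 = 5)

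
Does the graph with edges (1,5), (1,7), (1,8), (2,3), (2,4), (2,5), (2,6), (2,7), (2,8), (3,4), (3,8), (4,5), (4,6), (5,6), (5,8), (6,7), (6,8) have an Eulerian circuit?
No (6 vertices have odd degree: {1, 3, 5, 6, 7, 8}; Eulerian circuit requires 0)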